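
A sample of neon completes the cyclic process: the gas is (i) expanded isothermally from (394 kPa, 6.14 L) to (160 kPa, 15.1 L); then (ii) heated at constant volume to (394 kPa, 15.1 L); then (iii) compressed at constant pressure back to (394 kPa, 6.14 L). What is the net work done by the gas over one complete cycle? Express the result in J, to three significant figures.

Leg (i): W = PᵢVᵢ ln(V_f/Vᵢ) = (2419) ln(15.1/6.14) = 2177 J.
Leg (ii): W = 0.
Leg (iii): W = PΔV = (394)(6.14 − 15.1) = -3530 J.
W_net = 2177 − 3530 = -1353 J.

W_net ≈ -1350 J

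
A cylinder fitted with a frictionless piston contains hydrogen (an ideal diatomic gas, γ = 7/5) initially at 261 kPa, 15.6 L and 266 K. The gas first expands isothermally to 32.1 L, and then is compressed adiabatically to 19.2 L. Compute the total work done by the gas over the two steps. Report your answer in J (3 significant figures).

W_total ≈ 615 J

Step 1 (isothermal): W = P₁V₁ ln(V₂/V₁) = (4072) ln(32.1/15.6) = 2938 J.
After step 1: P = 126.8 kPa, V = 32.1 L, T = 266 K.
Step 2 (adiabatic): W = (P₁V₁ − P₂V₂)/(γ−1) = (4072 − 5001)/0.4 = -2323 J.
W_total = 2938 − 2323 = 614.8 J.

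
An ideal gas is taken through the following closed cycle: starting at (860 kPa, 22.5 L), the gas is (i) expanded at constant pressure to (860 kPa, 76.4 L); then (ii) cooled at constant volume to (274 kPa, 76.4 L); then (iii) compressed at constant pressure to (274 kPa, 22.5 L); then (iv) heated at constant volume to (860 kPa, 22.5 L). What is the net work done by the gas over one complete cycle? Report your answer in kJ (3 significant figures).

W_net ≈ 31.6 kJ

Constant-volume legs do no work.
W(i) = (860)(76.4 − 22.5) = 46354 J; W(iii) = (274)(22.5 − 76.4) = -14769 J.
W_net = 46354 − 14769 = 31585 J (the clockwise enclosed area).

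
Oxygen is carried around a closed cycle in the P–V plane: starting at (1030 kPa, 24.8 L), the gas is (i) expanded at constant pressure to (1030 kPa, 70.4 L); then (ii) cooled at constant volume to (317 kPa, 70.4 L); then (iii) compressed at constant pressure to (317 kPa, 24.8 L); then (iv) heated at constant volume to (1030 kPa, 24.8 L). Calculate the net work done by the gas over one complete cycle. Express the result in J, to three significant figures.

W_net ≈ 32500 J

Constant-volume legs do no work.
W(i) = (1030)(70.4 − 24.8) = 46968 J; W(iii) = (317)(24.8 − 70.4) = -14455 J.
W_net = 46968 − 14455 = 32513 J (the clockwise enclosed area).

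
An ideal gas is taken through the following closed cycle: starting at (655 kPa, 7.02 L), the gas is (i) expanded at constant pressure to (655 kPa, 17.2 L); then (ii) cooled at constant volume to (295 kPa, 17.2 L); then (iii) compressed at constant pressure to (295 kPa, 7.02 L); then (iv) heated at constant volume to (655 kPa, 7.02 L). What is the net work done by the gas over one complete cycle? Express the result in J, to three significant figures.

Constant-volume legs do no work.
W(i) = (655)(17.2 − 7.02) = 6668 J; W(iii) = (295)(7.02 − 17.2) = -3003 J.
W_net = 6668 − 3003 = 3665 J (the clockwise enclosed area).

W_net ≈ 3660 J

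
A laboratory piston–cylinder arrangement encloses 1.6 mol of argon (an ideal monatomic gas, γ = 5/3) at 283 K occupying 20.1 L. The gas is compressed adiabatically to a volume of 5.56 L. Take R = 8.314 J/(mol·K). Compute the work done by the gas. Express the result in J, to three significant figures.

Adiabatic: TV^(γ−1) = const with γ = 5/3.
T₂ = T₁ (V₁/V₂)^(γ−1) = 283 × (20.1/5.56)^0.667 = 283 × 2.355 = 666.6 K.
W_by = nCᵥ(T₁ − T₂) = (1.6)(12.47)(283 − 666.6) = -7654 J.

W ≈ -7650 J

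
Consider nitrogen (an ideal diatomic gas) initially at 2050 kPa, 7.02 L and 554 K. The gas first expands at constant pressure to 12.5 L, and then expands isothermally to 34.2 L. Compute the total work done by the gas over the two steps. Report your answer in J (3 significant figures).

W_total ≈ 37000 J

Step 1 (isobaric): W = PΔV = (2050 kPa)(12.5 − 7.02 L) = 11234 J.
After step 1: P = 2050 kPa, V = 12.5 L, T = 986.5 K.
Step 2 (isothermal): W = P₁V₁ ln(V₂/V₁) = (25625) ln(34.2/12.5) = 25791 J.
W_total = 11234 + 25791 = 37025 J.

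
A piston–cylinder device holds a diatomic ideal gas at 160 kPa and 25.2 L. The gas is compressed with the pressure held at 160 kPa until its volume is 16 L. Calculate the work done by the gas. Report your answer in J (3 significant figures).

W ≈ -1470 J

Isobaric: W = P ΔV.
W = (160 kPa)(16 − 25.2 L) = (160)(-9.2) = -1472 J.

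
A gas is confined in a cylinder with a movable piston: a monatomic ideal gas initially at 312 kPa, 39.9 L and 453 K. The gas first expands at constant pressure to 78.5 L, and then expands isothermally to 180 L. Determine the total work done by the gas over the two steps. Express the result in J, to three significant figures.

Step 1 (isobaric): W = PΔV = (312 kPa)(78.5 − 39.9 L) = 12043 J.
After step 1: P = 312 kPa, V = 78.5 L, T = 891.2 K.
Step 2 (isothermal): W = P₁V₁ ln(V₂/V₁) = (24492) ln(180/78.5) = 20325 J.
W_total = 12043 + 20325 = 32368 J.

W_total ≈ 32400 J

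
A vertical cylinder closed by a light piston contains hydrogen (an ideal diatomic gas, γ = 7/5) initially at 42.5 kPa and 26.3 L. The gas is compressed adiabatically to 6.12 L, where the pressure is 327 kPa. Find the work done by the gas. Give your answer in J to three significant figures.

Adiabatic: W = (P₁V₁ − P₂V₂)/(γ − 1) with γ = 7/5.
P₁V₁ = 1118 J, P₂V₂ = 2001 J.
W = (1118 − 2001) / 0.4 = -2209 J.

W ≈ -2210 J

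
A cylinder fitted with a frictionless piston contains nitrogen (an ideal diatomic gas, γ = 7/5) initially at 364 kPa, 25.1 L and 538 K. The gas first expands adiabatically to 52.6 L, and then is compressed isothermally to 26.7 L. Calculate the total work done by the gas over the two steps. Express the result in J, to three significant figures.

W_total ≈ 1240 J

Step 1 (adiabatic): W = (P₁V₁ − P₂V₂)/(γ−1) = (9136 − 6796)/0.4 = 5851 J.
After step 1: P = 129.2 kPa, V = 52.6 L, T = 400.2 K.
Step 2 (isothermal): W = P₁V₁ ln(V₂/V₁) = (6796) ln(26.7/52.6) = -4608 J.
W_total = 5851 − 4608 = 1243 J.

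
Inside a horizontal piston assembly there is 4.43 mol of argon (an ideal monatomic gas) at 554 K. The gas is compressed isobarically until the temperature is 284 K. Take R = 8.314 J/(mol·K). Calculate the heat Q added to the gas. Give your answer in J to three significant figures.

Q ≈ -24900 J

Isobaric: W = nRΔT = (4.43)(8.314)(-270) = -9944 J.
ΔU = nCᵥΔT with Cᵥ = 3R/2: ΔU = (4.43)(12.47)(-270) = -14917 J.
Q = ΔU + W = -14917 − 9944 = -24861 J.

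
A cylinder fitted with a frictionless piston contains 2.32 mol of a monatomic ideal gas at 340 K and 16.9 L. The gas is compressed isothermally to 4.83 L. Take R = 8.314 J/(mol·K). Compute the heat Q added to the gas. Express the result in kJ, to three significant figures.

Q ≈ -8.21 kJ

Isothermal ⇒ ΔU = 0, so Q = W = nRT ln(V₂/V₁).
Q = (2.32)(8.314)(340) ln(4.83/16.9) = 6558 × -1.252 = -8214 J.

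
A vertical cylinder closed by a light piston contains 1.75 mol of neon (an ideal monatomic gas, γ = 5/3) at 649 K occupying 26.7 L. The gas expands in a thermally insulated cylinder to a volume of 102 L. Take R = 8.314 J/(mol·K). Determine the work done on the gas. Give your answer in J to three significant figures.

W ≈ -8370 J

Adiabatic: TV^(γ−1) = const with γ = 5/3.
T₂ = T₁ (V₁/V₂)^(γ−1) = 649 × (26.7/102)^0.667 = 649 × 0.4092 = 265.6 K.
W_by = nCᵥ(T₁ − T₂) = (1.75)(12.47)(649 − 265.6) = 8368 J.
Work on gas = −W_by = -8368 J.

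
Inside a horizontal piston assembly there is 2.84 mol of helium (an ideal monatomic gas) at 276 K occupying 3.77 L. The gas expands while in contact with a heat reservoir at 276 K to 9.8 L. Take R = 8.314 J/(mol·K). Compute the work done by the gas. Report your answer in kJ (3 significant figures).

Isothermal: W = nRT ln(V₂/V₁).
W = (2.84)(8.314)(276) × ln(9.8/3.77)
  = 6517 × 0.9553
W_by_gas = 6226 J.

W ≈ 6.23 kJ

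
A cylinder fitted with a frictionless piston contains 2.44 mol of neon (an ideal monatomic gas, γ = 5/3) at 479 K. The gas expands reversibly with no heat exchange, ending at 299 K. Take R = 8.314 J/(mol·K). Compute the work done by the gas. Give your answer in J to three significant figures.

Adiabatic ⇒ Q = 0, so W_by = −ΔU = nCᵥ(T₁ − T₂).
Cᵥ = 3R/2 = 12.47 J/(mol·K).
W = (2.44)(12.47)(479 − 299) = 5477 J.

W ≈ 5480 J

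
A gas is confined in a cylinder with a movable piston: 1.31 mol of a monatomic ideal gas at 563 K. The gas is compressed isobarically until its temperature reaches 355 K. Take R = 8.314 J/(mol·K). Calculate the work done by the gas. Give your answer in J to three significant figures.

Isobaric: W = P ΔV = nR ΔT.
W = (1.31)(8.314)(355 − 563) = -2265 J.

W ≈ -2270 J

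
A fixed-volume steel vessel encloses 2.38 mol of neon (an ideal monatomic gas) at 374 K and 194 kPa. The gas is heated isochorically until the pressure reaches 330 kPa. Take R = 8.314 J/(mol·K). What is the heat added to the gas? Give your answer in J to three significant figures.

Constant volume ⇒ W = 0, so Q = ΔU = nCᵥΔT with Cᵥ = 3R/2 = 12.47 J/(mol·K).
At constant V, T₂/T₁ = P₂/P₁ ⇒ ΔT = T₁(P₂/P₁ − 1) = 374·(330/194 − 1) = 262.2 K.
ΔU = (2.38)(12.47)(262.2) = 7782 J.

Q ≈ 7780 J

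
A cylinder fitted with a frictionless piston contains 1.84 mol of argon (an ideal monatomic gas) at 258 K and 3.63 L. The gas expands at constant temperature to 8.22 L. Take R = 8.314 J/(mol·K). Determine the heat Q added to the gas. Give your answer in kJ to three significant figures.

Isothermal ⇒ ΔU = 0, so Q = W = nRT ln(V₂/V₁).
Q = (1.84)(8.314)(258) ln(8.22/3.63) = 3947 × 0.8173 = 3226 J.

Q ≈ 3.23 kJ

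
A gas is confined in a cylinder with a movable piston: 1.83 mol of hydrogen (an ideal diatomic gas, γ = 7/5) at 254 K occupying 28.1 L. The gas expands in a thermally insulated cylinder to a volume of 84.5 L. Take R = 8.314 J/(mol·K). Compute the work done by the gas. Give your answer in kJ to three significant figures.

Adiabatic: TV^(γ−1) = const with γ = 7/5.
T₂ = T₁ (V₁/V₂)^(γ−1) = 254 × (28.1/84.5)^0.4 = 254 × 0.6438 = 163.5 K.
W_by = nCᵥ(T₁ − T₂) = (1.83)(20.79)(254 − 163.5) = 3442 J.

W ≈ 3.44 kJ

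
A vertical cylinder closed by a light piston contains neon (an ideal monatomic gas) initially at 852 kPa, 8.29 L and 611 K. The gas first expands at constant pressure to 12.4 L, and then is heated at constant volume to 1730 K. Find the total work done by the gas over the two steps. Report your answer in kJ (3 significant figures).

W_total ≈ 3.50 kJ

Step 1 (isobaric): W = PΔV = (852 kPa)(12.4 − 8.29 L) = 3502 J.
Step 2 (isochoric): W = 0 (constant volume).
W_total = 3502 + 0 = 3502 J.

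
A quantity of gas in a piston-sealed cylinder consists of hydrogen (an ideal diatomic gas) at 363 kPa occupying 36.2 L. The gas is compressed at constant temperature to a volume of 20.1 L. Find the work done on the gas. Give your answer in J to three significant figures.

W ≈ 7730 J

Isothermal: W = nRT ln(V₂/V₁) = P₁V₁ ln(V₂/V₁).
P₁V₁ = (363 kPa)(36.2 L) = 13141 J.
W = 13141 × ln(20.1/36.2) = 13141 × -0.5883
W_by_gas = -7731 J; work on gas = −W_by = 7731 J.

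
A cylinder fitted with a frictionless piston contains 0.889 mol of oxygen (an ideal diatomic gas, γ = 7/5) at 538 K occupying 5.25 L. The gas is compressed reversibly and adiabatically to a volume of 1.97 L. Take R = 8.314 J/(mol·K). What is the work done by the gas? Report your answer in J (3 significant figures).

W ≈ -4770 J

Adiabatic: TV^(γ−1) = const with γ = 7/5.
T₂ = T₁ (V₁/V₂)^(γ−1) = 538 × (5.25/1.97)^0.4 = 538 × 1.48 = 796.3 K.
W_by = nCᵥ(T₁ − T₂) = (0.889)(20.79)(538 − 796.3) = -4772 J.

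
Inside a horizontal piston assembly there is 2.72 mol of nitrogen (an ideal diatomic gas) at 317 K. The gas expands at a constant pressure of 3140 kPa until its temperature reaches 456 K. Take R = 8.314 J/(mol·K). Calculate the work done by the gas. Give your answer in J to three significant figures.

W ≈ 3140 J

Isobaric: W = P ΔV = nR ΔT.
W = (2.72)(8.314)(456 − 317) = 3143 J.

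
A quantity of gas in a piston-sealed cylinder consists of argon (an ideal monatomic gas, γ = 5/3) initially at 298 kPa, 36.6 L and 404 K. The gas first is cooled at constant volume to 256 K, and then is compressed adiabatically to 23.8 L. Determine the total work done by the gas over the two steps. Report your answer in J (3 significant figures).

Step 1 (isochoric): W = 0 (constant volume).
After step 1: P = 188.8 kPa (V unchanged).
Step 2 (adiabatic): W = (P₁V₁ − P₂V₂)/(γ−1) = (6911 − 9208)/0.667 = -3445 J.
W_total = 0 − 3445 = -3445 J.

W_total ≈ -3440 J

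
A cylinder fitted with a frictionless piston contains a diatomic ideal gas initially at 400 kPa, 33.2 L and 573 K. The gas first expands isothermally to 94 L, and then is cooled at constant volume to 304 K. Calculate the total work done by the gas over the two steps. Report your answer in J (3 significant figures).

W_total ≈ 13800 J

Step 1 (isothermal): W = P₁V₁ ln(V₂/V₁) = (13280) ln(94/33.2) = 13821 J.
Step 2 (isochoric): W = 0 (constant volume).
W_total = 13821 + 0 = 13821 J.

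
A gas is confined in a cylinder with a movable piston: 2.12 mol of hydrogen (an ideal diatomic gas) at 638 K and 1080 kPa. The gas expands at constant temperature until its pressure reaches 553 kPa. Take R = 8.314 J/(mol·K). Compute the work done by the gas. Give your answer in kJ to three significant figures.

Isothermal process: W = nRT ln(V₂/V₁) = nRT ln(P₁/P₂).
W = (2.12)(8.314)(638) × ln(1080/553)
  = 11245 × ln(1.953) = 11245 × 0.6694
W_by_gas = 7527 J.

W ≈ 7.53 kJ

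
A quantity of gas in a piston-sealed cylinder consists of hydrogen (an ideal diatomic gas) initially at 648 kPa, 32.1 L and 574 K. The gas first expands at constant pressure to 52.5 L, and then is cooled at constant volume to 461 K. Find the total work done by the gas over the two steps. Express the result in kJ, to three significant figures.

Step 1 (isobaric): W = PΔV = (648 kPa)(52.5 − 32.1 L) = 13219 J.
Step 2 (isochoric): W = 0 (constant volume).
W_total = 13219 + 0 = 13219 J.

W_total ≈ 13.2 kJ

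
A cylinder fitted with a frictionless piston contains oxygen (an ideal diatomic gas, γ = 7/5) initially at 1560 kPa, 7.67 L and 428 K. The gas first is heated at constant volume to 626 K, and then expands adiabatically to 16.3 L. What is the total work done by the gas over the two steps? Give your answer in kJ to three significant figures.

Step 1 (isochoric): W = 0 (constant volume).
After step 1: P = 2282 kPa (V unchanged).
Step 2 (adiabatic): W = (P₁V₁ − P₂V₂)/(γ−1) = (17501 − 12945)/0.4 = 11389 J.
W_total = 0 + 11389 = 11389 J.

W_total ≈ 11.4 kJ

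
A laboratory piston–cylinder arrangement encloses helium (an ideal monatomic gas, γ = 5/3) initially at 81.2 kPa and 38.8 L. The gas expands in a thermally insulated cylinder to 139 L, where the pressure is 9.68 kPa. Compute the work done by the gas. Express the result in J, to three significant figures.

Adiabatic: W = (P₁V₁ − P₂V₂)/(γ − 1) with γ = 5/3.
P₁V₁ = 3151 J, P₂V₂ = 1346 J.
W = (3151 − 1346) / 0.6667 = 2708 J.

W ≈ 2710 J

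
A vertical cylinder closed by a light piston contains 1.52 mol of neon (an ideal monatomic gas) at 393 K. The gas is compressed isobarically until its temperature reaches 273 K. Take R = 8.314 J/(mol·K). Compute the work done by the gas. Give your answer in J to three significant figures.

Isobaric: W = P ΔV = nR ΔT.
W = (1.52)(8.314)(273 − 393) = -1516 J.

W ≈ -1520 J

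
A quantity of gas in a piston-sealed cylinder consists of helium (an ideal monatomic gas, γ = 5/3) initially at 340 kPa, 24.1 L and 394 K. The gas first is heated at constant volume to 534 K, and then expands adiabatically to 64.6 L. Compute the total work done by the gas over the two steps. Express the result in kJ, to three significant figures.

W_total ≈ 8.03 kJ

Step 1 (isochoric): W = 0 (constant volume).
After step 1: P = 460.8 kPa (V unchanged).
Step 2 (adiabatic): W = (P₁V₁ − P₂V₂)/(γ−1) = (11106 − 5755)/0.667 = 8025 J.
W_total = 0 + 8025 = 8025 J.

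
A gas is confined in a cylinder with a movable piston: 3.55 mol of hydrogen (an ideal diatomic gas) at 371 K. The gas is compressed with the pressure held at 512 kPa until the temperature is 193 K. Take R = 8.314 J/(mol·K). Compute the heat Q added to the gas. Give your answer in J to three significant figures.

Q ≈ -18400 J

Isobaric: W = nRΔT = (3.55)(8.314)(-178) = -5254 J.
ΔU = nCᵥΔT with Cᵥ = 5R/2: ΔU = (3.55)(20.79)(-178) = -13134 J.
Q = ΔU + W = -13134 − 5254 = -18388 J.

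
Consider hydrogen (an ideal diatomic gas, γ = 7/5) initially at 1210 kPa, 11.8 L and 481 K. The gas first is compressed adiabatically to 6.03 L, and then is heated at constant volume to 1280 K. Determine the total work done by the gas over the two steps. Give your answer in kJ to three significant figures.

Step 1 (adiabatic): W = (P₁V₁ − P₂V₂)/(γ−1) = (14278 − 18676)/0.4 = -10996 J.
Step 2 (isochoric): W = 0 (constant volume).
W_total = -10996 + 0 = -10996 J.

W_total ≈ -11.0 kJ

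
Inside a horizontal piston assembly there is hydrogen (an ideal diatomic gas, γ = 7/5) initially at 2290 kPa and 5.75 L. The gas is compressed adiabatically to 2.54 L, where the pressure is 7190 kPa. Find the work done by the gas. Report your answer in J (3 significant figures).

W ≈ -12700 J

Adiabatic: W = (P₁V₁ − P₂V₂)/(γ − 1) with γ = 7/5.
P₁V₁ = 13168 J, P₂V₂ = 18263 J.
W = (13168 − 18263) / 0.4 = -12738 J.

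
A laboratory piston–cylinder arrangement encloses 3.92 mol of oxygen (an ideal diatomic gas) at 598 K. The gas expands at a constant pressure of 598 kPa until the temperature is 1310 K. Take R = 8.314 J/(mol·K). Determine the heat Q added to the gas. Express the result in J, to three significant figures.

Isobaric: W = nRΔT = (3.92)(8.314)(712) = 23205 J.
ΔU = nCᵥΔT with Cᵥ = 5R/2: ΔU = (3.92)(20.79)(712) = 58012 J.
Q = ΔU + W = 58012 + 23205 = 81216 J.

Q ≈ 81200 J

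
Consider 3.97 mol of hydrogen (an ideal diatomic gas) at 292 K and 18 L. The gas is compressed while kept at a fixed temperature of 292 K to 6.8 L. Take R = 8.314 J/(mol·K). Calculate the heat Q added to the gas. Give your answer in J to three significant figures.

Isothermal ⇒ ΔU = 0, so Q = W = nRT ln(V₂/V₁).
Q = (3.97)(8.314)(292) ln(6.8/18) = 9638 × -0.9734 = -9382 J.

Q ≈ -9380 J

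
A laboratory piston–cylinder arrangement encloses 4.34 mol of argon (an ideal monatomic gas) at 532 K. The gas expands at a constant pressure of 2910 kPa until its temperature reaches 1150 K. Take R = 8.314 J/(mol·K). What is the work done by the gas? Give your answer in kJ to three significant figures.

W ≈ 22.3 kJ

Isobaric: W = P ΔV = nR ΔT.
W = (4.34)(8.314)(1150 − 532) = 22299 J.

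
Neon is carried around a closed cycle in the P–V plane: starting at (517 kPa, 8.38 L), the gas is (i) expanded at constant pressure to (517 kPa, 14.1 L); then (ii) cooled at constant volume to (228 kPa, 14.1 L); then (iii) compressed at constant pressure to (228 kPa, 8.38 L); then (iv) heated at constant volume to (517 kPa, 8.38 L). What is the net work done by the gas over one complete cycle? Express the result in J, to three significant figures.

Constant-volume legs do no work.
W(i) = (517)(14.1 − 8.38) = 2957 J; W(iii) = (228)(8.38 − 14.1) = -1304 J.
W_net = 2957 − 1304 = 1653 J (the clockwise enclosed area).

W_net ≈ 1650 J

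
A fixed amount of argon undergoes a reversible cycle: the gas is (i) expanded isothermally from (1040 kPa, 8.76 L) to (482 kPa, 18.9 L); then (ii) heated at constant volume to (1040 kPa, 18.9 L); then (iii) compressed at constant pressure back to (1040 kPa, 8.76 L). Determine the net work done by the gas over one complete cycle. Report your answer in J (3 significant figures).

W_net ≈ -3540 J

Leg (i): W = PᵢVᵢ ln(V_f/Vᵢ) = (9110) ln(18.9/8.76) = 7006 J.
Leg (ii): W = 0.
Leg (iii): W = PΔV = (1040)(8.76 − 18.9) = -10546 J.
W_net = 7006 − 10546 = -3540 J.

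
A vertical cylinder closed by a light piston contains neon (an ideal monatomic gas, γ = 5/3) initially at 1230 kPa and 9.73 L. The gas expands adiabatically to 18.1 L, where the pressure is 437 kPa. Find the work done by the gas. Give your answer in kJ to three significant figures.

W ≈ 6.09 kJ

Adiabatic: W = (P₁V₁ − P₂V₂)/(γ − 1) with γ = 5/3.
P₁V₁ = 11968 J, P₂V₂ = 7910 J.
W = (11968 − 7910) / 0.6667 = 6087 J.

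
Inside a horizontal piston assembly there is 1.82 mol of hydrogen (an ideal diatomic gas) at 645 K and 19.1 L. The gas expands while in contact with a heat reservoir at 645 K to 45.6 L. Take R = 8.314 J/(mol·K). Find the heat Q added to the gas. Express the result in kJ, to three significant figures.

Q ≈ 8.49 kJ

Isothermal ⇒ ΔU = 0, so Q = W = nRT ln(V₂/V₁).
Q = (1.82)(8.314)(645) ln(45.6/19.1) = 9760 × 0.8702 = 8493 J.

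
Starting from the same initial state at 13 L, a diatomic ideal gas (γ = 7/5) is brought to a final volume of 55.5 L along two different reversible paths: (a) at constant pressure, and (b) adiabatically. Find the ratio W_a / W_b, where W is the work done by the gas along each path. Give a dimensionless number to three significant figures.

Path (a) isobaric: W = P₁(V₂ − V₁) → W_a/(P₁V₁) = 3.269.
Path (b) adiabatic: W = P₁V₁(1 − (V₁/V₂)^(γ−1))/(γ−1) → W_b/(P₁V₁) = 1.101.
W_a / W_b = 3.269 / 1.101 = 2.969.

W_a / W_b ≈ 2.97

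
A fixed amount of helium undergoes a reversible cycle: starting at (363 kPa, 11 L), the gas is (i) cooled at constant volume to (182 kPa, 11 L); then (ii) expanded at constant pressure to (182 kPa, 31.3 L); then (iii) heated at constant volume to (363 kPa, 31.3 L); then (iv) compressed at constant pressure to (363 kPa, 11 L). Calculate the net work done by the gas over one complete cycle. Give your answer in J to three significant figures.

W_net ≈ -3670 J

Constant-volume legs do no work.
W(ii) = (182)(31.3 − 11) = 3695 J; W(iv) = (363)(11 − 31.3) = -7369 J.
W_net = 3695 − 7369 = -3674 J (the counter-clockwise enclosed area).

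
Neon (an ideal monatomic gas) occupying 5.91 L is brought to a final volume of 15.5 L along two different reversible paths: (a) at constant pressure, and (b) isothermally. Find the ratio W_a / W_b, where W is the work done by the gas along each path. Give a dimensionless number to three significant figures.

Path (a) isobaric: W = P₁(V₂ − V₁) → W_a/(P₁V₁) = 1.623.
Path (b) isothermal: W = P₁V₁ ln(V₂/V₁) → W_b/(P₁V₁) = 0.9642.
W_a / W_b = 1.623 / 0.9642 = 1.683.

W_a / W_b ≈ 1.68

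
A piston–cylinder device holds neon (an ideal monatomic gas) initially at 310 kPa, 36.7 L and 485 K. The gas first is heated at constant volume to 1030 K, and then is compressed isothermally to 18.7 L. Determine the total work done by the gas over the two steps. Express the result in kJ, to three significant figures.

W_total ≈ -16.3 kJ

Step 1 (isochoric): W = 0 (constant volume).
After step 1: P = 658.4 kPa (V unchanged).
Step 2 (isothermal): W = P₁V₁ ln(V₂/V₁) = (24161) ln(18.7/36.7) = -16291 J.
W_total = 0 − 16291 = -16291 J.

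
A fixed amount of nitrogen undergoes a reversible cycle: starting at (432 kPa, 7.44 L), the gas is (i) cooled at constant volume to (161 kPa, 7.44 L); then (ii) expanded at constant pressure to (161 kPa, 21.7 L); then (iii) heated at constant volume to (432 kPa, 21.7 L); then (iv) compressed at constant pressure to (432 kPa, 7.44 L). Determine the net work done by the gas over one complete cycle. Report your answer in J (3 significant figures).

W_net ≈ -3860 J

Constant-volume legs do no work.
W(ii) = (161)(21.7 − 7.44) = 2296 J; W(iv) = (432)(7.44 − 21.7) = -6160 J.
W_net = 2296 − 6160 = -3864 J (the counter-clockwise enclosed area).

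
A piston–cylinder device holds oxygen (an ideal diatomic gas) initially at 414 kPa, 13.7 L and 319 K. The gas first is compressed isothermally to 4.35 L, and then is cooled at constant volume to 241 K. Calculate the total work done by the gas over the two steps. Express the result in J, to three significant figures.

W_total ≈ -6510 J

Step 1 (isothermal): W = P₁V₁ ln(V₂/V₁) = (5672) ln(4.35/13.7) = -6507 J.
Step 2 (isochoric): W = 0 (constant volume).
W_total = -6507 + 0 = -6507 J.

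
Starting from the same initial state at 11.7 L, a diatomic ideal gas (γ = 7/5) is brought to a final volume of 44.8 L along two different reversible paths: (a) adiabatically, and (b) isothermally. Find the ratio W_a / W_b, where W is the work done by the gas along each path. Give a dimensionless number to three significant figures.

Path (a) adiabatic: W = P₁V₁(1 − (V₁/V₂)^(γ−1))/(γ−1) → W_a/(P₁V₁) = 1.039.
Path (b) isothermal: W = P₁V₁ ln(V₂/V₁) → W_b/(P₁V₁) = 1.343.
W_a / W_b = 1.039 / 1.343 = 0.7737.

W_a / W_b ≈ 0.774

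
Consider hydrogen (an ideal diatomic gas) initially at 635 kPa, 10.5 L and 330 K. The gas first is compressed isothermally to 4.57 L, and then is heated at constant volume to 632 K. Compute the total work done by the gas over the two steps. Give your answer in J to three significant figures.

W_total ≈ -5550 J

Step 1 (isothermal): W = P₁V₁ ln(V₂/V₁) = (6668) ln(4.57/10.5) = -5546 J.
Step 2 (isochoric): W = 0 (constant volume).
W_total = -5546 + 0 = -5546 J.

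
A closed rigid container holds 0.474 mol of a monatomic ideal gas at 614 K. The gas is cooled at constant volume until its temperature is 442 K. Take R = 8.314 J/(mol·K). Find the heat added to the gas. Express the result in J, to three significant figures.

Q ≈ -1020 J

Constant volume ⇒ W = 0, so Q = ΔU = nCᵥΔT with Cᵥ = 3R/2 = 12.47 J/(mol·K).
ΔU = (0.474)(12.47)(442 − 614) = -1017 J.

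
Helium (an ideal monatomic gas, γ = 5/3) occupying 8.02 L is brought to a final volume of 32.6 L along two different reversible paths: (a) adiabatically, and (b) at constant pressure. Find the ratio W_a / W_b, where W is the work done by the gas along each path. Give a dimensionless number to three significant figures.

Path (a) adiabatic: W = P₁V₁(1 − (V₁/V₂)^(γ−1))/(γ−1) → W_a/(P₁V₁) = 0.9111.
Path (b) isobaric: W = P₁(V₂ − V₁) → W_b/(P₁V₁) = 3.065.
W_a / W_b = 0.9111 / 3.065 = 0.2973.

W_a / W_b ≈ 0.297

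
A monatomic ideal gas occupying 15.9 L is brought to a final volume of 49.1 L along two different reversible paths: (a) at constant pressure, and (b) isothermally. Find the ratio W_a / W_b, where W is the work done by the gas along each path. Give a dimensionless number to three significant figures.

W_a / W_b ≈ 1.85

Path (a) isobaric: W = P₁(V₂ − V₁) → W_a/(P₁V₁) = 2.088.
Path (b) isothermal: W = P₁V₁ ln(V₂/V₁) → W_b/(P₁V₁) = 1.128.
W_a / W_b = 2.088 / 1.128 = 1.852.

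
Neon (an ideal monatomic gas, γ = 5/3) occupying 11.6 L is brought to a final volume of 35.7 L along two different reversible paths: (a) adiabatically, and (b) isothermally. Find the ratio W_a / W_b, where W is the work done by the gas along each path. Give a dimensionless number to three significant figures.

W_a / W_b ≈ 0.704

Path (a) adiabatic: W = P₁V₁(1 − (V₁/V₂)^(γ−1))/(γ−1) → W_a/(P₁V₁) = 0.791.
Path (b) isothermal: W = P₁V₁ ln(V₂/V₁) → W_b/(P₁V₁) = 1.124.
W_a / W_b = 0.791 / 1.124 = 0.7037.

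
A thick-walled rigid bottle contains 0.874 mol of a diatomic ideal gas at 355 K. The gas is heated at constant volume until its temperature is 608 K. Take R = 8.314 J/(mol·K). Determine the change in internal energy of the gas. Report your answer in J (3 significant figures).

ΔU ≈ 4600 J

Constant volume ⇒ W = 0, so Q = ΔU = nCᵥΔT with Cᵥ = 5R/2 = 20.79 J/(mol·K).
ΔU = (0.874)(20.79)(608 − 355) = 4596 J.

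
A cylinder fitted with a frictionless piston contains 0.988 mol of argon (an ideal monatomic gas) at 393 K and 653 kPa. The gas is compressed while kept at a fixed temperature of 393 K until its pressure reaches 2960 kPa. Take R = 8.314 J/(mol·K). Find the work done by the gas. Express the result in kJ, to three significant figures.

Isothermal process: W = nRT ln(V₂/V₁) = nRT ln(P₁/P₂).
W = (0.988)(8.314)(393) × ln(653/2960)
  = 3228 × ln(0.2206) = 3228 × -1.511
W_by_gas = -4879 J.

W ≈ -4.88 kJ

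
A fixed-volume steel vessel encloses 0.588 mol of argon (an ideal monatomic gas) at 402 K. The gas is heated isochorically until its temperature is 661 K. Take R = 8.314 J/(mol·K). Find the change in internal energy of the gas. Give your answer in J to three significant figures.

Constant volume ⇒ W = 0, so Q = ΔU = nCᵥΔT with Cᵥ = 3R/2 = 12.47 J/(mol·K).
ΔU = (0.588)(12.47)(661 − 402) = 1899 J.

ΔU ≈ 1900 J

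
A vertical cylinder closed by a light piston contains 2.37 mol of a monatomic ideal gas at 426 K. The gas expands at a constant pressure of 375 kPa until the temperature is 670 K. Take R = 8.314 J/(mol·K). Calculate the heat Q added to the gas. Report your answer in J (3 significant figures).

Q ≈ 12000 J

Isobaric: W = nRΔT = (2.37)(8.314)(244) = 4808 J.
ΔU = nCᵥΔT with Cᵥ = 3R/2: ΔU = (2.37)(12.47)(244) = 7212 J.
Q = ΔU + W = 7212 + 4808 = 12020 J.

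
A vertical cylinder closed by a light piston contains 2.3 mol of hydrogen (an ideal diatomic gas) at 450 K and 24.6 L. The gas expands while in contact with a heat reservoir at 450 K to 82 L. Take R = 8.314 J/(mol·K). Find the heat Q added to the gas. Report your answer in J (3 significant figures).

Isothermal ⇒ ΔU = 0, so Q = W = nRT ln(V₂/V₁).
Q = (2.3)(8.314)(450) ln(82/24.6) = 8605 × 1.204 = 10360 J.

Q ≈ 10400 J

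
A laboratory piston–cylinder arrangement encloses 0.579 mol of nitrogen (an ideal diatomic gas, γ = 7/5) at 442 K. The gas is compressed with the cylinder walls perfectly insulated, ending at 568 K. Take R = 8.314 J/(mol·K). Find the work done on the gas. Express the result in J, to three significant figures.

W ≈ 1520 J

Adiabatic ⇒ Q = 0, so W_by = −ΔU = nCᵥ(T₁ − T₂).
Cᵥ = 5R/2 = 20.79 J/(mol·K).
W = (0.579)(20.79)(442 − 568) = -1516 J.
Work on gas = −W_by = 1516 J.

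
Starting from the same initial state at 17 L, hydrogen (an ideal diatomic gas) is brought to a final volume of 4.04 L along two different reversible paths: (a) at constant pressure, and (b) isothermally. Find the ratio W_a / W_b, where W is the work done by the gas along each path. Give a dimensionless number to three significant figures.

W_a / W_b ≈ 0.531

Path (a) isobaric: W = P₁(V₂ − V₁) → W_a/(P₁V₁) = -0.7624.
Path (b) isothermal: W = P₁V₁ ln(V₂/V₁) → W_b/(P₁V₁) = -1.437.
W_a / W_b = -0.7624 / -1.437 = 0.5305.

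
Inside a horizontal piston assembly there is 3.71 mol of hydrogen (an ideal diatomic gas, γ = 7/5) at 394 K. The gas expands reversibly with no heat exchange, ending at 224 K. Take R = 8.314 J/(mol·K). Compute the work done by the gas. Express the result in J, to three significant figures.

Adiabatic ⇒ Q = 0, so W_by = −ΔU = nCᵥ(T₁ − T₂).
Cᵥ = 5R/2 = 20.79 J/(mol·K).
W = (3.71)(20.79)(394 − 224) = 13109 J.

W ≈ 13100 J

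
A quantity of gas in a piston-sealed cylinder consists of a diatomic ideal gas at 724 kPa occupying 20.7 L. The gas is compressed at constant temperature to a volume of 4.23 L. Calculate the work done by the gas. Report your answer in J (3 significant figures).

Isothermal: W = nRT ln(V₂/V₁) = P₁V₁ ln(V₂/V₁).
P₁V₁ = (724 kPa)(20.7 L) = 14987 J.
W = 14987 × ln(4.23/20.7) = 14987 × -1.588
W_by_gas = -23798 J.

W ≈ -23800 J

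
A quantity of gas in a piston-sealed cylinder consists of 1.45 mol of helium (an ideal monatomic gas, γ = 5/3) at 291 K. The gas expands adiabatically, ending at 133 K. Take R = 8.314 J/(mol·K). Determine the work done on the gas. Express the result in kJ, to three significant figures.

W ≈ -2.86 kJ

Adiabatic ⇒ Q = 0, so W_by = −ΔU = nCᵥ(T₁ − T₂).
Cᵥ = 3R/2 = 12.47 J/(mol·K).
W = (1.45)(12.47)(291 − 133) = 2857 J.
Work on gas = −W_by = -2857 J.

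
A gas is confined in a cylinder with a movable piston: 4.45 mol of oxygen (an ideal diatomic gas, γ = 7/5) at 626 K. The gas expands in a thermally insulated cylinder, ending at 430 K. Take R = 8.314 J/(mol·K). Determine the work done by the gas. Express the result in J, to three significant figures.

Adiabatic ⇒ Q = 0, so W_by = −ΔU = nCᵥ(T₁ − T₂).
Cᵥ = 5R/2 = 20.79 J/(mol·K).
W = (4.45)(20.79)(626 − 430) = 18129 J.

W ≈ 18100 J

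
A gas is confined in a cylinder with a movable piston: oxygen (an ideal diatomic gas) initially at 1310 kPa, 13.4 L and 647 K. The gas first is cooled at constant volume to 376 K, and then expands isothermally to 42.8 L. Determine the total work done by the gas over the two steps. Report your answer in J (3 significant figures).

W_total ≈ 11800 J

Step 1 (isochoric): W = 0 (constant volume).
After step 1: P = 761.3 kPa (V unchanged).
Step 2 (isothermal): W = P₁V₁ ln(V₂/V₁) = (10201) ln(42.8/13.4) = 11847 J.
W_total = 0 + 11847 = 11847 J.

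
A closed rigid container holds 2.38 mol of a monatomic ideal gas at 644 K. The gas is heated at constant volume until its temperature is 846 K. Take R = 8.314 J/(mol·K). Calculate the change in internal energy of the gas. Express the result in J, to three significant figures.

ΔU ≈ 6000 J

Constant volume ⇒ W = 0, so Q = ΔU = nCᵥΔT with Cᵥ = 3R/2 = 12.47 J/(mol·K).
ΔU = (2.38)(12.47)(846 − 644) = 5996 J.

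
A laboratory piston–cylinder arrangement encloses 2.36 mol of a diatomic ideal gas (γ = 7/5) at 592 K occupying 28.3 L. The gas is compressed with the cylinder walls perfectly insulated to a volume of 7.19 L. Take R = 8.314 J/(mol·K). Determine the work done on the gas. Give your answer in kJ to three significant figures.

Adiabatic: TV^(γ−1) = const with γ = 7/5.
T₂ = T₁ (V₁/V₂)^(γ−1) = 592 × (28.3/7.19)^0.4 = 592 × 1.73 = 1024 K.
W_by = nCᵥ(T₁ − T₂) = (2.36)(20.79)(592 − 1024) = -21196 J.
Work on gas = −W_by = 21196 J.

W ≈ 21.2 kJ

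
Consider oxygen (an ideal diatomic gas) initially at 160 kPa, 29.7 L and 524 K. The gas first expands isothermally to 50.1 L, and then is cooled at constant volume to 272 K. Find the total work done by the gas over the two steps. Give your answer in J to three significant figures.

Step 1 (isothermal): W = P₁V₁ ln(V₂/V₁) = (4752) ln(50.1/29.7) = 2485 J.
Step 2 (isochoric): W = 0 (constant volume).
W_total = 2485 + 0 = 2485 J.

W_total ≈ 2480 J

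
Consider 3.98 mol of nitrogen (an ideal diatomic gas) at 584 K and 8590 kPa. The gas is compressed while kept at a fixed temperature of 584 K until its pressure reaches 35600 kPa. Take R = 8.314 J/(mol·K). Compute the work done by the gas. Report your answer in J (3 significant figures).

Isothermal process: W = nRT ln(V₂/V₁) = nRT ln(P₁/P₂).
W = (3.98)(8.314)(584) × ln(8590/35600)
  = 19324 × ln(0.2413) = 19324 × -1.422
W_by_gas = -27474 J.

W ≈ -27500 J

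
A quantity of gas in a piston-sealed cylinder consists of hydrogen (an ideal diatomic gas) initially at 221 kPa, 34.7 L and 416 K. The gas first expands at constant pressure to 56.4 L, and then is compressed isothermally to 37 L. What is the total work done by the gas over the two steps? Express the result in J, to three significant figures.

Step 1 (isobaric): W = PΔV = (221 kPa)(56.4 − 34.7 L) = 4796 J.
After step 1: P = 221 kPa, V = 56.4 L, T = 676.1 K.
Step 2 (isothermal): W = P₁V₁ ln(V₂/V₁) = (12464) ln(37/56.4) = -5254 J.
W_total = 4796 − 5254 = -458.7 J.

W_total ≈ -459 J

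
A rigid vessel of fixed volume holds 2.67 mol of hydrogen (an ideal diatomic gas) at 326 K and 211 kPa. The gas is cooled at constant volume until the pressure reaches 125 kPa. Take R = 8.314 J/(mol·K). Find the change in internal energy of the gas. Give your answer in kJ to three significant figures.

Constant volume ⇒ W = 0, so Q = ΔU = nCᵥΔT with Cᵥ = 5R/2 = 20.79 J/(mol·K).
At constant V, T₂/T₁ = P₂/P₁ ⇒ ΔT = T₁(P₂/P₁ − 1) = 326·(125/211 − 1) = -132.9 K.
ΔU = (2.67)(20.79)(-132.9) = -7374 J.

ΔU ≈ -7.37 kJ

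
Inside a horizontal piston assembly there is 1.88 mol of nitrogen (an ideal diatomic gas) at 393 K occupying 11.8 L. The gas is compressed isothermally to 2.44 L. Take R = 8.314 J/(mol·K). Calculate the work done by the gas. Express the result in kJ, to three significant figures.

W ≈ -9.68 kJ

Isothermal: W = nRT ln(V₂/V₁).
W = (1.88)(8.314)(393) × ln(2.44/11.8)
  = 6143 × -1.576
W_by_gas = -9682 J.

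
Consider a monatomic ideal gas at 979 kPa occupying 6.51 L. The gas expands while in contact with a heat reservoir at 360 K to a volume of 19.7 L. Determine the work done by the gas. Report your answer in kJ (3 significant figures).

W ≈ 7.06 kJ

Isothermal: W = nRT ln(V₂/V₁) = P₁V₁ ln(V₂/V₁).
P₁V₁ = (979 kPa)(6.51 L) = 6373 J.
W = 6373 × ln(19.7/6.51) = 6373 × 1.107
W_by_gas = 7057 J.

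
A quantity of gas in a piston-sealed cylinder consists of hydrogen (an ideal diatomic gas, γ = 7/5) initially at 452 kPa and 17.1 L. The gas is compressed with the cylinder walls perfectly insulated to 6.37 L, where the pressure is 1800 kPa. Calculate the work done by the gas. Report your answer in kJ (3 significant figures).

Adiabatic: W = (P₁V₁ − P₂V₂)/(γ − 1) with γ = 7/5.
P₁V₁ = 7729 J, P₂V₂ = 11466 J.
W = (7729 − 11466) / 0.4 = -9342 J.

W ≈ -9.34 kJ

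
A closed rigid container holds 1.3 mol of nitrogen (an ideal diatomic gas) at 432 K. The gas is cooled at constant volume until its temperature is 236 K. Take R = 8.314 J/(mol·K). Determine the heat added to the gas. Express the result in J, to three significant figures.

Q ≈ -5300 J

Constant volume ⇒ W = 0, so Q = ΔU = nCᵥΔT with Cᵥ = 5R/2 = 20.79 J/(mol·K).
ΔU = (1.3)(20.79)(236 − 432) = -5296 J.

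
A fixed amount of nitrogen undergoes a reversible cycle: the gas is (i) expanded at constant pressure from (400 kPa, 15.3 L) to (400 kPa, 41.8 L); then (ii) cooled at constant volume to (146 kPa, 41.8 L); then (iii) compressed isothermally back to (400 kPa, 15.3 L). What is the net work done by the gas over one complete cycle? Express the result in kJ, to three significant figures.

W_net ≈ 4.47 kJ

Leg (i): W = PΔV = (400)(41.8 − 15.3) = 10600 J.
Leg (ii): W = 0.
Leg (iii): W = PᵢVᵢ ln(V_f/Vᵢ) = (6103) ln(15.3/41.8) = -6134 J.
W_net = 10600 − 6134 = 4466 J.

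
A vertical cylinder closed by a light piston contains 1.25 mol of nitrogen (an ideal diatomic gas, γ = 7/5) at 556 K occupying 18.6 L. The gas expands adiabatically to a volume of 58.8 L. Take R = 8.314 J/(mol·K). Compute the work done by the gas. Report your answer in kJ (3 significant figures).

W ≈ 5.33 kJ

Adiabatic: TV^(γ−1) = const with γ = 7/5.
T₂ = T₁ (V₁/V₂)^(γ−1) = 556 × (18.6/58.8)^0.4 = 556 × 0.631 = 350.9 K.
W_by = nCᵥ(T₁ − T₂) = (1.25)(20.79)(556 − 350.9) = 5330 J.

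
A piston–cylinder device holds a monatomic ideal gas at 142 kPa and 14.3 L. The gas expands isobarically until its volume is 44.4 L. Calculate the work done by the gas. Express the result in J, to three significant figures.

W ≈ 4270 J

Isobaric: W = P ΔV.
W = (142 kPa)(44.4 − 14.3 L) = (142)(30.1) = 4274 J.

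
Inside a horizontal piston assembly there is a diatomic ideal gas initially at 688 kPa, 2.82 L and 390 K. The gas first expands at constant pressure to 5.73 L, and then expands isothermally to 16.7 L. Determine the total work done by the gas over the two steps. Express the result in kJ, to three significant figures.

Step 1 (isobaric): W = PΔV = (688 kPa)(5.73 − 2.82 L) = 2002 J.
After step 1: P = 688 kPa, V = 5.73 L, T = 792.4 K.
Step 2 (isothermal): W = P₁V₁ ln(V₂/V₁) = (3942) ln(16.7/5.73) = 4217 J.
W_total = 2002 + 4217 = 6219 J.

W_total ≈ 6.22 kJ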